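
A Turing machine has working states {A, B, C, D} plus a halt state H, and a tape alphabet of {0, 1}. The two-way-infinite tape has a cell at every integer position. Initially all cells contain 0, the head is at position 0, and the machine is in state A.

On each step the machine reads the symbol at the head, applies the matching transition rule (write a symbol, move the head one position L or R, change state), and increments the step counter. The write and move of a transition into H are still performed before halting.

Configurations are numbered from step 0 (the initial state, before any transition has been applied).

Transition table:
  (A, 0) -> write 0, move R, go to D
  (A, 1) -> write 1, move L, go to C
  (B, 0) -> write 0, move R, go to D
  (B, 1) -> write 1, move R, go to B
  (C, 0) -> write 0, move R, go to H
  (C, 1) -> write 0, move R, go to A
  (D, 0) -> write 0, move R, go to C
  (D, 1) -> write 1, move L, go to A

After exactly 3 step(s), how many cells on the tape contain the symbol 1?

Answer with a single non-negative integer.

Answer: 0

Derivation:
Step 1: in state A at pos 0, read 0 -> (A,0)->write 0,move R,goto D. Now: state=D, head=1, tape[-1..2]=0000 (head:   ^)
Step 2: in state D at pos 1, read 0 -> (D,0)->write 0,move R,goto C. Now: state=C, head=2, tape[-1..3]=00000 (head:    ^)
Step 3: in state C at pos 2, read 0 -> (C,0)->write 0,move R,goto H. Now: state=H, head=3, tape[-1..4]=000000 (head:     ^)
No cell contains 1 after step 3 -> 0 cell(s)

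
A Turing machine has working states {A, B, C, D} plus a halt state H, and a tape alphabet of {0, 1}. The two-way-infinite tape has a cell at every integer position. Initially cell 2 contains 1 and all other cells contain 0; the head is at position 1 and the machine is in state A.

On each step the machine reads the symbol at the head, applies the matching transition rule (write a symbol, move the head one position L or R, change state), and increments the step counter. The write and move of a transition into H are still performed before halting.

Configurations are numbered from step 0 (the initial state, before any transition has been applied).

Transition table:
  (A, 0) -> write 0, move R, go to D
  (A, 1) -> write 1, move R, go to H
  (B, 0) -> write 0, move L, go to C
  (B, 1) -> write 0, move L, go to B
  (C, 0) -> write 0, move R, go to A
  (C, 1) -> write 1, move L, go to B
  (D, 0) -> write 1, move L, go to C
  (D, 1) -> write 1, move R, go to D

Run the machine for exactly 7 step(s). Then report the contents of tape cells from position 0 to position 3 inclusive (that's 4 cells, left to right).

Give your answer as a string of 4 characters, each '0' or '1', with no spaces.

Step 1: in state A at pos 1, read 0 -> (A,0)->write 0,move R,goto D. Now: state=D, head=2, tape[0..3]=0010 (head:   ^)
Step 2: in state D at pos 2, read 1 -> (D,1)->write 1,move R,goto D. Now: state=D, head=3, tape[0..4]=00100 (head:    ^)
Step 3: in state D at pos 3, read 0 -> (D,0)->write 1,move L,goto C. Now: state=C, head=2, tape[0..4]=00110 (head:   ^)
Step 4: in state C at pos 2, read 1 -> (C,1)->write 1,move L,goto B. Now: state=B, head=1, tape[0..4]=00110 (head:  ^)
Step 5: in state B at pos 1, read 0 -> (B,0)->write 0,move L,goto C. Now: state=C, head=0, tape[-1..4]=000110 (head:  ^)
Step 6: in state C at pos 0, read 0 -> (C,0)->write 0,move R,goto A. Now: state=A, head=1, tape[-1..4]=000110 (head:   ^)
Step 7: in state A at pos 1, read 0 -> (A,0)->write 0,move R,goto D. Now: state=D, head=2, tape[-1..4]=000110 (head:    ^)

Answer: 0011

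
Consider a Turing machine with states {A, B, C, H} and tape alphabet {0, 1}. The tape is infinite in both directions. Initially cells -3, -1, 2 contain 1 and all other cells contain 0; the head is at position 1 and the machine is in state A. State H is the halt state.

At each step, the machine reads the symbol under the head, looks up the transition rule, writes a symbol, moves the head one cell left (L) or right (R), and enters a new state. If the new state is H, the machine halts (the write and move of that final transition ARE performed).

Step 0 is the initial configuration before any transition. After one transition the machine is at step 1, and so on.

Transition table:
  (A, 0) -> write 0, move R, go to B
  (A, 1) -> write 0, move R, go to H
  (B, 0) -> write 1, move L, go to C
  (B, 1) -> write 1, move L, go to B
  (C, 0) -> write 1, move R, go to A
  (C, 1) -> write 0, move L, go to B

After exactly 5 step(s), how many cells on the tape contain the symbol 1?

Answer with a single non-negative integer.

Answer: 4

Derivation:
Step 1: in state A at pos 1, read 0 -> (A,0)->write 0,move R,goto B. Now: state=B, head=2, tape[-4..3]=01010010 (head:       ^)
Step 2: in state B at pos 2, read 1 -> (B,1)->write 1,move L,goto B. Now: state=B, head=1, tape[-4..3]=01010010 (head:      ^)
Step 3: in state B at pos 1, read 0 -> (B,0)->write 1,move L,goto C. Now: state=C, head=0, tape[-4..3]=01010110 (head:     ^)
Step 4: in state C at pos 0, read 0 -> (C,0)->write 1,move R,goto A. Now: state=A, head=1, tape[-4..3]=01011110 (head:      ^)
Step 5: in state A at pos 1, read 1 -> (A,1)->write 0,move R,goto H. Now: state=H, head=2, tape[-4..3]=01011010 (head:       ^)
Cells containing 1 after step 5: {-3, -1, 0, 2} -> 4 cell(s)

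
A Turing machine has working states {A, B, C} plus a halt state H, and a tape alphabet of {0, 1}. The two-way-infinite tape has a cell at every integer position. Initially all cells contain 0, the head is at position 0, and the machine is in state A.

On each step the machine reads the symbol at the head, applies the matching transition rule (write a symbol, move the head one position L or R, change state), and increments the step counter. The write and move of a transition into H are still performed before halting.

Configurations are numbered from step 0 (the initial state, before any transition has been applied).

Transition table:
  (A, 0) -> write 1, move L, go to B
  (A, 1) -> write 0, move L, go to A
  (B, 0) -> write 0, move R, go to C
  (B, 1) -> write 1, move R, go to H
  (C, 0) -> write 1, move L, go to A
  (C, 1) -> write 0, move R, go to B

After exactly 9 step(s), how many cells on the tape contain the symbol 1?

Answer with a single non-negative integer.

Answer: 1

Derivation:
Step 1: in state A at pos 0, read 0 -> (A,0)->write 1,move L,goto B. Now: state=B, head=-1, tape[-2..1]=0010 (head:  ^)
Step 2: in state B at pos -1, read 0 -> (B,0)->write 0,move R,goto C. Now: state=C, head=0, tape[-2..1]=0010 (head:   ^)
Step 3: in state C at pos 0, read 1 -> (C,1)->write 0,move R,goto B. Now: state=B, head=1, tape[-2..2]=00000 (head:    ^)
Step 4: in state B at pos 1, read 0 -> (B,0)->write 0,move R,goto C. Now: state=C, head=2, tape[-2..3]=000000 (head:     ^)
Step 5: in state C at pos 2, read 0 -> (C,0)->write 1,move L,goto A. Now: state=A, head=1, tape[-2..3]=000010 (head:    ^)
Step 6: in state A at pos 1, read 0 -> (A,0)->write 1,move L,goto B. Now: state=B, head=0, tape[-2..3]=000110 (head:   ^)
Step 7: in state B at pos 0, read 0 -> (B,0)->write 0,move R,goto C. Now: state=C, head=1, tape[-2..3]=000110 (head:    ^)
Step 8: in state C at pos 1, read 1 -> (C,1)->write 0,move R,goto B. Now: state=B, head=2, tape[-2..3]=000010 (head:     ^)
Step 9: in state B at pos 2, read 1 -> (B,1)->write 1,move R,goto H. Now: state=H, head=3, tape[-2..4]=0000100 (head:      ^)
Cells containing 1 after step 9: {2} -> 1 cell(s)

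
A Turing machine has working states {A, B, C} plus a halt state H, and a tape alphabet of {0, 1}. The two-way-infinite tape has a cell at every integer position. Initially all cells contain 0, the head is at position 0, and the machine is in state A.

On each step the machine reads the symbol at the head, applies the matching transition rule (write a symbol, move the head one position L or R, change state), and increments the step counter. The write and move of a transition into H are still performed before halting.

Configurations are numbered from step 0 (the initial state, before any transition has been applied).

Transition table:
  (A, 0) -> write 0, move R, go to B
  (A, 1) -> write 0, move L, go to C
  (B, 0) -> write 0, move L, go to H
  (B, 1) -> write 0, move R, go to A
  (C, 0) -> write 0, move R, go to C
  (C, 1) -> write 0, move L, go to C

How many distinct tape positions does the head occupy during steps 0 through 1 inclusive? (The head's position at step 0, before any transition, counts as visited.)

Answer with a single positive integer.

Answer: 2

Derivation:
Step 1: in state A at pos 0, read 0 -> (A,0)->write 0,move R,goto B. Now: state=B, head=1, tape[-1..2]=0000 (head:   ^)
Head positions at steps 0..1: starting at 0, distinct positions visited = {0, 1} -> 2 position(s)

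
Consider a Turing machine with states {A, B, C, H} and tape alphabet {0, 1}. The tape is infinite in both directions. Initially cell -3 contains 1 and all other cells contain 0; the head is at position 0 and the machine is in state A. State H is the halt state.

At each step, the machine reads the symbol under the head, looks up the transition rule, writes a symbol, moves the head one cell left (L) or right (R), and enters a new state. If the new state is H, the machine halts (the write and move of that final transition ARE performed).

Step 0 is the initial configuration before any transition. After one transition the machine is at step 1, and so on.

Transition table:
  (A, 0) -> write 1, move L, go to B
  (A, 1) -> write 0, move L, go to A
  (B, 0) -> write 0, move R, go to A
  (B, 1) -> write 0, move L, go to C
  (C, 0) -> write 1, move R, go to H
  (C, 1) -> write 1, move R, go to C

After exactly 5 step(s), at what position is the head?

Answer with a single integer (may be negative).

Step 1: in state A at pos 0, read 0 -> (A,0)->write 1,move L,goto B. Now: state=B, head=-1, tape[-4..1]=010010 (head:    ^)
Step 2: in state B at pos -1, read 0 -> (B,0)->write 0,move R,goto A. Now: state=A, head=0, tape[-4..1]=010010 (head:     ^)
Step 3: in state A at pos 0, read 1 -> (A,1)->write 0,move L,goto A. Now: state=A, head=-1, tape[-4..1]=010000 (head:    ^)
Step 4: in state A at pos -1, read 0 -> (A,0)->write 1,move L,goto B. Now: state=B, head=-2, tape[-4..1]=010100 (head:   ^)
Step 5: in state B at pos -2, read 0 -> (B,0)->write 0,move R,goto A. Now: state=A, head=-1, tape[-4..1]=010100 (head:    ^)

Answer: -1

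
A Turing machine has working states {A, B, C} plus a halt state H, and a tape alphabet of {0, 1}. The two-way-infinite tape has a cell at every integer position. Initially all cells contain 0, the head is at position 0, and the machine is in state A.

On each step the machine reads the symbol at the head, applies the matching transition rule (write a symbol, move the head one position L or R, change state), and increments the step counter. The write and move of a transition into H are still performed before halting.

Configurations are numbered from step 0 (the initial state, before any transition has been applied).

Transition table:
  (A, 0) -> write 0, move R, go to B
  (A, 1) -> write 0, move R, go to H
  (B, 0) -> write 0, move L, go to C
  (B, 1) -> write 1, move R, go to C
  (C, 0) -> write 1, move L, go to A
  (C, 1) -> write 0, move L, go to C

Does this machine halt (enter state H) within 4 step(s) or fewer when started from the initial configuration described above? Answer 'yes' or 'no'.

Answer: no

Derivation:
Step 1: in state A at pos 0, read 0 -> (A,0)->write 0,move R,goto B. Now: state=B, head=1, tape[-1..2]=0000 (head:   ^)
Step 2: in state B at pos 1, read 0 -> (B,0)->write 0,move L,goto C. Now: state=C, head=0, tape[-1..2]=0000 (head:  ^)
Step 3: in state C at pos 0, read 0 -> (C,0)->write 1,move L,goto A. Now: state=A, head=-1, tape[-2..2]=00100 (head:  ^)
Step 4: in state A at pos -1, read 0 -> (A,0)->write 0,move R,goto B. Now: state=B, head=0, tape[-2..2]=00100 (head:   ^)
After 4 step(s): state = B (not H) -> not halted within 4 -> no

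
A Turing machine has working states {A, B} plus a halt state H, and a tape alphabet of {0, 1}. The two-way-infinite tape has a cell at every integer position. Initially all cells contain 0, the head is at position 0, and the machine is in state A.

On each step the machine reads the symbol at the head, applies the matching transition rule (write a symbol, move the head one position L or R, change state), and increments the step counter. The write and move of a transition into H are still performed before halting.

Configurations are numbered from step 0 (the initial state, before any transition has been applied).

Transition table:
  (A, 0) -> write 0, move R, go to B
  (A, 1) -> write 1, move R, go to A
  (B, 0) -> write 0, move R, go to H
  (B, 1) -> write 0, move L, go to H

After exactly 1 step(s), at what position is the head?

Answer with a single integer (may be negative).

Step 1: in state A at pos 0, read 0 -> (A,0)->write 0,move R,goto B. Now: state=B, head=1, tape[-1..2]=0000 (head:   ^)

Answer: 1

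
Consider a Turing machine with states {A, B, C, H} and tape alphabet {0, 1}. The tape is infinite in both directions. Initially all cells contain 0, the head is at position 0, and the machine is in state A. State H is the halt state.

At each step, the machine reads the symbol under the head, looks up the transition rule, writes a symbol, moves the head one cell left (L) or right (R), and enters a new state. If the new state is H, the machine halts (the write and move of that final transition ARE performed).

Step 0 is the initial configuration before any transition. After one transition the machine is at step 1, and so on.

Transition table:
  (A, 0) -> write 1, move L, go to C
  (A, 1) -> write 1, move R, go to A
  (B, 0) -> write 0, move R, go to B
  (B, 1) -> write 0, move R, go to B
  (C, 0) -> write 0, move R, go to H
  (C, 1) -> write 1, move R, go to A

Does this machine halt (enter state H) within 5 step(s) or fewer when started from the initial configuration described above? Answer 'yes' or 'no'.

Answer: yes

Derivation:
Step 1: in state A at pos 0, read 0 -> (A,0)->write 1,move L,goto C. Now: state=C, head=-1, tape[-2..1]=0010 (head:  ^)
Step 2: in state C at pos -1, read 0 -> (C,0)->write 0,move R,goto H. Now: state=H, head=0, tape[-2..1]=0010 (head:   ^)
State H reached at step 2; 2 <= 5 -> yes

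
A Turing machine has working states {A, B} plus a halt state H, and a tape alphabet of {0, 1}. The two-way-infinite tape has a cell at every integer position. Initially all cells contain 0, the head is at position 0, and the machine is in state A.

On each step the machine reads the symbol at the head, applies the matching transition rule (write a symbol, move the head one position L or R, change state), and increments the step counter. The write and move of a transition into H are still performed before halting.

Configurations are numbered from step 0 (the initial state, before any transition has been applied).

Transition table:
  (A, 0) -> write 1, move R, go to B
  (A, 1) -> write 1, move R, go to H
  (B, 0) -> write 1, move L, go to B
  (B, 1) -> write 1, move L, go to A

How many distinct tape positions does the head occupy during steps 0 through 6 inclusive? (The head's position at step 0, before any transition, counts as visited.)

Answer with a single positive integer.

Answer: 3

Derivation:
Step 1: in state A at pos 0, read 0 -> (A,0)->write 1,move R,goto B. Now: state=B, head=1, tape[-1..2]=0100 (head:   ^)
Step 2: in state B at pos 1, read 0 -> (B,0)->write 1,move L,goto B. Now: state=B, head=0, tape[-1..2]=0110 (head:  ^)
Step 3: in state B at pos 0, read 1 -> (B,1)->write 1,move L,goto A. Now: state=A, head=-1, tape[-2..2]=00110 (head:  ^)
Step 4: in state A at pos -1, read 0 -> (A,0)->write 1,move R,goto B. Now: state=B, head=0, tape[-2..2]=01110 (head:   ^)
Step 5: in state B at pos 0, read 1 -> (B,1)->write 1,move L,goto A. Now: state=A, head=-1, tape[-2..2]=01110 (head:  ^)
Step 6: in state A at pos -1, read 1 -> (A,1)->write 1,move R,goto H. Now: state=H, head=0, tape[-2..2]=01110 (head:   ^)
Head positions at steps 0..6: starting at 0, distinct positions visited = {-1, 0, 1} -> 3 position(s)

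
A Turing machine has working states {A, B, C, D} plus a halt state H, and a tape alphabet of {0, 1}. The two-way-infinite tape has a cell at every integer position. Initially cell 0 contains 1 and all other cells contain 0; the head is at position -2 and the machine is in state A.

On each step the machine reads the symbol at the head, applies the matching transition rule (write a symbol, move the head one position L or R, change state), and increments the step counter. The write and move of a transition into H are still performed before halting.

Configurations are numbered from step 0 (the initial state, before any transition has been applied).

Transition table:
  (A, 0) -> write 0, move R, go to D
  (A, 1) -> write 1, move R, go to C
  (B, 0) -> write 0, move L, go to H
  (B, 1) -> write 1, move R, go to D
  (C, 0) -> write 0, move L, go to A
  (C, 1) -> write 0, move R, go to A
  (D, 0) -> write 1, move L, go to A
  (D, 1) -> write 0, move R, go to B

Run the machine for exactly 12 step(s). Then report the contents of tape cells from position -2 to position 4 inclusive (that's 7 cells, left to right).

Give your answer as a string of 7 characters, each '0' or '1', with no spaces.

Step 1: in state A at pos -2, read 0 -> (A,0)->write 0,move R,goto D. Now: state=D, head=-1, tape[-3..1]=00010 (head:   ^)
Step 2: in state D at pos -1, read 0 -> (D,0)->write 1,move L,goto A. Now: state=A, head=-2, tape[-3..1]=00110 (head:  ^)
Step 3: in state A at pos -2, read 0 -> (A,0)->write 0,move R,goto D. Now: state=D, head=-1, tape[-3..1]=00110 (head:   ^)
Step 4: in state D at pos -1, read 1 -> (D,1)->write 0,move R,goto B. Now: state=B, head=0, tape[-3..1]=00010 (head:    ^)
Step 5: in state B at pos 0, read 1 -> (B,1)->write 1,move R,goto D. Now: state=D, head=1, tape[-3..2]=000100 (head:     ^)
Step 6: in state D at pos 1, read 0 -> (D,0)->write 1,move L,goto A. Now: state=A, head=0, tape[-3..2]=000110 (head:    ^)
Step 7: in state A at pos 0, read 1 -> (A,1)->write 1,move R,goto C. Now: state=C, head=1, tape[-3..2]=000110 (head:     ^)
Step 8: in state C at pos 1, read 1 -> (C,1)->write 0,move R,goto A. Now: state=A, head=2, tape[-3..3]=0001000 (head:      ^)
Step 9: in state A at pos 2, read 0 -> (A,0)->write 0,move R,goto D. Now: state=D, head=3, tape[-3..4]=00010000 (head:       ^)
Step 10: in state D at pos 3, read 0 -> (D,0)->write 1,move L,goto A. Now: state=A, head=2, tape[-3..4]=00010010 (head:      ^)
Step 11: in state A at pos 2, read 0 -> (A,0)->write 0,move R,goto D. Now: state=D, head=3, tape[-3..4]=00010010 (head:       ^)
Step 12: in state D at pos 3, read 1 -> (D,1)->write 0,move R,goto B. Now: state=B, head=4, tape[-3..5]=000100000 (head:        ^)

Answer: 0010000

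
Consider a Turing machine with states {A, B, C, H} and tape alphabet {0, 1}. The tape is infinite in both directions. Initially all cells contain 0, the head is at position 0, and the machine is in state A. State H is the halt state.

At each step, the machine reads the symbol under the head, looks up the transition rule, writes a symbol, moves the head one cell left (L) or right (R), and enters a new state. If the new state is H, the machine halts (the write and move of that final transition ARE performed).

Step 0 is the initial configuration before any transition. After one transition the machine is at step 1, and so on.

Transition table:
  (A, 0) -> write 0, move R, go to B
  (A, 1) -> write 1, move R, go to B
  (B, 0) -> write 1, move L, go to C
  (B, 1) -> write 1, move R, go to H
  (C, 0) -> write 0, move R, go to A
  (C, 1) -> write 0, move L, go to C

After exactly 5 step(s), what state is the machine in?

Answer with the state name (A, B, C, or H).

Answer: C

Derivation:
Step 1: in state A at pos 0, read 0 -> (A,0)->write 0,move R,goto B. Now: state=B, head=1, tape[-1..2]=0000 (head:   ^)
Step 2: in state B at pos 1, read 0 -> (B,0)->write 1,move L,goto C. Now: state=C, head=0, tape[-1..2]=0010 (head:  ^)
Step 3: in state C at pos 0, read 0 -> (C,0)->write 0,move R,goto A. Now: state=A, head=1, tape[-1..2]=0010 (head:   ^)
Step 4: in state A at pos 1, read 1 -> (A,1)->write 1,move R,goto B. Now: state=B, head=2, tape[-1..3]=00100 (head:    ^)
Step 5: in state B at pos 2, read 0 -> (B,0)->write 1,move L,goto C. Now: state=C, head=1, tape[-1..3]=00110 (head:   ^)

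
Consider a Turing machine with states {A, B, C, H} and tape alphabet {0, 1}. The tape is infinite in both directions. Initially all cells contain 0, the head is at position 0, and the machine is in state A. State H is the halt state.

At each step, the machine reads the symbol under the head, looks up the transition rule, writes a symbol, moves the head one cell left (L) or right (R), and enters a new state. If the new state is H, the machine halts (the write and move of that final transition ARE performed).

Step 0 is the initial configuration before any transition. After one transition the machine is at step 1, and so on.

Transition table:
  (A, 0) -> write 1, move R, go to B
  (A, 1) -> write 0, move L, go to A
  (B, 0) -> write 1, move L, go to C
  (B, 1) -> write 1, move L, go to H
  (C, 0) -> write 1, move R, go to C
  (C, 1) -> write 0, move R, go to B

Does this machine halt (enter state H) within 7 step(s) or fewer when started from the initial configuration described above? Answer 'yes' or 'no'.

Step 1: in state A at pos 0, read 0 -> (A,0)->write 1,move R,goto B. Now: state=B, head=1, tape[-1..2]=0100 (head:   ^)
Step 2: in state B at pos 1, read 0 -> (B,0)->write 1,move L,goto C. Now: state=C, head=0, tape[-1..2]=0110 (head:  ^)
Step 3: in state C at pos 0, read 1 -> (C,1)->write 0,move R,goto B. Now: state=B, head=1, tape[-1..2]=0010 (head:   ^)
Step 4: in state B at pos 1, read 1 -> (B,1)->write 1,move L,goto H. Now: state=H, head=0, tape[-1..2]=0010 (head:  ^)
State H reached at step 4; 4 <= 7 -> yes

Answer: yes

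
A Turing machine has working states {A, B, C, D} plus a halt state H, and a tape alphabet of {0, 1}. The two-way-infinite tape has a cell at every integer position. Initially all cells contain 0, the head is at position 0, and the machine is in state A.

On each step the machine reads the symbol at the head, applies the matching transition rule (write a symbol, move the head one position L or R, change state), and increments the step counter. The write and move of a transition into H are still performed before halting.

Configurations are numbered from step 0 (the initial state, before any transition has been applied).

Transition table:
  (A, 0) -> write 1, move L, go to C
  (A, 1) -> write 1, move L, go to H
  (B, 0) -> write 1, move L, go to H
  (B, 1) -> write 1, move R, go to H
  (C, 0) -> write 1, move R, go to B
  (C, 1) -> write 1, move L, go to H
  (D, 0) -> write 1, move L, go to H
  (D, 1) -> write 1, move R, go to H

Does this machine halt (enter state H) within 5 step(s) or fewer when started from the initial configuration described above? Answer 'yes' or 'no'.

Step 1: in state A at pos 0, read 0 -> (A,0)->write 1,move L,goto C. Now: state=C, head=-1, tape[-2..1]=0010 (head:  ^)
Step 2: in state C at pos -1, read 0 -> (C,0)->write 1,move R,goto B. Now: state=B, head=0, tape[-2..1]=0110 (head:   ^)
Step 3: in state B at pos 0, read 1 -> (B,1)->write 1,move R,goto H. Now: state=H, head=1, tape[-2..2]=01100 (head:    ^)
State H reached at step 3; 3 <= 5 -> yes

Answer: yes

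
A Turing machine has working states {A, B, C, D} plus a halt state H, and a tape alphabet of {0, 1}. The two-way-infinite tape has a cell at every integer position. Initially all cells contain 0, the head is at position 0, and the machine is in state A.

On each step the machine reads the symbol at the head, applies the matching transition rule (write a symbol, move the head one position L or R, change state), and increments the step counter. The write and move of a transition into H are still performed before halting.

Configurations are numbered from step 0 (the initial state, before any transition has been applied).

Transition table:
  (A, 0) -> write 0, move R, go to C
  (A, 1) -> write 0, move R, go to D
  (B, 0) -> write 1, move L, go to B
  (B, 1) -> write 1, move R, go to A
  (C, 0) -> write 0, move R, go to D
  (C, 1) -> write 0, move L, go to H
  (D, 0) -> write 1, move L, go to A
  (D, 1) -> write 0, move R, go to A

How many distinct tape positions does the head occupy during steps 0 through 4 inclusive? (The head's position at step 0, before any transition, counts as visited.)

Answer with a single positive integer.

Step 1: in state A at pos 0, read 0 -> (A,0)->write 0,move R,goto C. Now: state=C, head=1, tape[-1..2]=0000 (head:   ^)
Step 2: in state C at pos 1, read 0 -> (C,0)->write 0,move R,goto D. Now: state=D, head=2, tape[-1..3]=00000 (head:    ^)
Step 3: in state D at pos 2, read 0 -> (D,0)->write 1,move L,goto A. Now: state=A, head=1, tape[-1..3]=00010 (head:   ^)
Step 4: in state A at pos 1, read 0 -> (A,0)->write 0,move R,goto C. Now: state=C, head=2, tape[-1..3]=00010 (head:    ^)
Head positions at steps 0..4: starting at 0, distinct positions visited = {0, 1, 2} -> 3 position(s)

Answer: 3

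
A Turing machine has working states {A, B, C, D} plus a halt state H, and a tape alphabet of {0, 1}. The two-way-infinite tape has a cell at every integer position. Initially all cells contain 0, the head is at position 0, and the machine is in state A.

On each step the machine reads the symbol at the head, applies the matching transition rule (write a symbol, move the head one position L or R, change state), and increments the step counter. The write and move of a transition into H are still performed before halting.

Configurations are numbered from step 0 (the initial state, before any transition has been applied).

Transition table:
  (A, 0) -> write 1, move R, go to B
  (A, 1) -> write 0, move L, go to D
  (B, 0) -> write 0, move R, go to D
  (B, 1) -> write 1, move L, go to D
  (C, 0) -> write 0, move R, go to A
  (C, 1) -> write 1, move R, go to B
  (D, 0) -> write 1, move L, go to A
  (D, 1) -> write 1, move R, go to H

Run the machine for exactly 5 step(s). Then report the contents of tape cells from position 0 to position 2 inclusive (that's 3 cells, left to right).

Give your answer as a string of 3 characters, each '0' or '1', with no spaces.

Answer: 111

Derivation:
Step 1: in state A at pos 0, read 0 -> (A,0)->write 1,move R,goto B. Now: state=B, head=1, tape[-1..2]=0100 (head:   ^)
Step 2: in state B at pos 1, read 0 -> (B,0)->write 0,move R,goto D. Now: state=D, head=2, tape[-1..3]=01000 (head:    ^)
Step 3: in state D at pos 2, read 0 -> (D,0)->write 1,move L,goto A. Now: state=A, head=1, tape[-1..3]=01010 (head:   ^)
Step 4: in state A at pos 1, read 0 -> (A,0)->write 1,move R,goto B. Now: state=B, head=2, tape[-1..3]=01110 (head:    ^)
Step 5: in state B at pos 2, read 1 -> (B,1)->write 1,move L,goto D. Now: state=D, head=1, tape[-1..3]=01110 (head:   ^)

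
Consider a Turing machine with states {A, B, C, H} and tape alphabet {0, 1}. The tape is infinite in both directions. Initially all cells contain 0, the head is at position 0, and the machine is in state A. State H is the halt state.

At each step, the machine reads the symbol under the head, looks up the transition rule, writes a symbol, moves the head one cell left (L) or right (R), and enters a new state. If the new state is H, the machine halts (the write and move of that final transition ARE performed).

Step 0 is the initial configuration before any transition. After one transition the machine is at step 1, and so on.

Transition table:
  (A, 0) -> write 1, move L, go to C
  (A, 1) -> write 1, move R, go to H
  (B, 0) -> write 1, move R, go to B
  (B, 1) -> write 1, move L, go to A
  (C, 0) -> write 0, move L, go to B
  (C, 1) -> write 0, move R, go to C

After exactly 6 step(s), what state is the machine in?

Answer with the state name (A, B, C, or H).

Answer: H

Derivation:
Step 1: in state A at pos 0, read 0 -> (A,0)->write 1,move L,goto C. Now: state=C, head=-1, tape[-2..1]=0010 (head:  ^)
Step 2: in state C at pos -1, read 0 -> (C,0)->write 0,move L,goto B. Now: state=B, head=-2, tape[-3..1]=00010 (head:  ^)
Step 3: in state B at pos -2, read 0 -> (B,0)->write 1,move R,goto B. Now: state=B, head=-1, tape[-3..1]=01010 (head:   ^)
Step 4: in state B at pos -1, read 0 -> (B,0)->write 1,move R,goto B. Now: state=B, head=0, tape[-3..1]=01110 (head:    ^)
Step 5: in state B at pos 0, read 1 -> (B,1)->write 1,move L,goto A. Now: state=A, head=-1, tape[-3..1]=01110 (head:   ^)
Step 6: in state A at pos -1, read 1 -> (A,1)->write 1,move R,goto H. Now: state=H, head=0, tape[-3..1]=01110 (head:    ^)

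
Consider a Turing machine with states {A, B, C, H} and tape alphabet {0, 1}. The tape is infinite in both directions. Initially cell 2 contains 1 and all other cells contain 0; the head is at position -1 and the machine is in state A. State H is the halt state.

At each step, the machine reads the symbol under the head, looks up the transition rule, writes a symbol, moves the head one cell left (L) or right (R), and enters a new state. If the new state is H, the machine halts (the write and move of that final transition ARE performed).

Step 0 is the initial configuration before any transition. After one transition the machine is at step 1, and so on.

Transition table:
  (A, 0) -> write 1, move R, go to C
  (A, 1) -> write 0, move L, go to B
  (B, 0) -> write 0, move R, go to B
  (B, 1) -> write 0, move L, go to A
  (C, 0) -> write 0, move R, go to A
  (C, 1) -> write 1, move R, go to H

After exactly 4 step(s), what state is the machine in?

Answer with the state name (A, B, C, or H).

Step 1: in state A at pos -1, read 0 -> (A,0)->write 1,move R,goto C. Now: state=C, head=0, tape[-2..3]=010010 (head:   ^)
Step 2: in state C at pos 0, read 0 -> (C,0)->write 0,move R,goto A. Now: state=A, head=1, tape[-2..3]=010010 (head:    ^)
Step 3: in state A at pos 1, read 0 -> (A,0)->write 1,move R,goto C. Now: state=C, head=2, tape[-2..3]=010110 (head:     ^)
Step 4: in state C at pos 2, read 1 -> (C,1)->write 1,move R,goto H. Now: state=H, head=3, tape[-2..4]=0101100 (head:      ^)

Answer: H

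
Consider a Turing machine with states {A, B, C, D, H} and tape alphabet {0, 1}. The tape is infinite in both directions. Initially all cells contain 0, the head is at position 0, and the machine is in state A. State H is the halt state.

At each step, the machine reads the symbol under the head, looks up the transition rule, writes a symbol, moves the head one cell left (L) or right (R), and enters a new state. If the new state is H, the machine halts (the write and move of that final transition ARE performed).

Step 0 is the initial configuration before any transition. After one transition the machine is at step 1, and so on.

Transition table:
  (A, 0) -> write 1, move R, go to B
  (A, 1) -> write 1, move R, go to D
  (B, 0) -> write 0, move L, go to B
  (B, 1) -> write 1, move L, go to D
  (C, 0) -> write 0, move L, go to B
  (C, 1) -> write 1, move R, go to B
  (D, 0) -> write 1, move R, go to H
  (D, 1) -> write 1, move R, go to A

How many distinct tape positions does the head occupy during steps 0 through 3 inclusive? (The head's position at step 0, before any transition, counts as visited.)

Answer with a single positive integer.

Step 1: in state A at pos 0, read 0 -> (A,0)->write 1,move R,goto B. Now: state=B, head=1, tape[-1..2]=0100 (head:   ^)
Step 2: in state B at pos 1, read 0 -> (B,0)->write 0,move L,goto B. Now: state=B, head=0, tape[-1..2]=0100 (head:  ^)
Step 3: in state B at pos 0, read 1 -> (B,1)->write 1,move L,goto D. Now: state=D, head=-1, tape[-2..2]=00100 (head:  ^)
Head positions at steps 0..3: starting at 0, distinct positions visited = {-1, 0, 1} -> 3 position(s)

Answer: 3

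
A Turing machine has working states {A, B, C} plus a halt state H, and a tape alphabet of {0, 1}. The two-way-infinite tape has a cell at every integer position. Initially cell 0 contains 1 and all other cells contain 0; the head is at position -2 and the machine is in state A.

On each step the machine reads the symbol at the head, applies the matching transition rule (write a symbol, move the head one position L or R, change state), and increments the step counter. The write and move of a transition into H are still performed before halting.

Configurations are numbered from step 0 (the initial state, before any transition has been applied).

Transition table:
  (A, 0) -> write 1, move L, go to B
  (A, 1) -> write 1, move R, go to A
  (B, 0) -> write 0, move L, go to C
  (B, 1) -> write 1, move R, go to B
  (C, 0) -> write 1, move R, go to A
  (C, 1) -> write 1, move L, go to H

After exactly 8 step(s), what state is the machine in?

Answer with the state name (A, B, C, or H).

Step 1: in state A at pos -2, read 0 -> (A,0)->write 1,move L,goto B. Now: state=B, head=-3, tape[-4..1]=001010 (head:  ^)
Step 2: in state B at pos -3, read 0 -> (B,0)->write 0,move L,goto C. Now: state=C, head=-4, tape[-5..1]=0001010 (head:  ^)
Step 3: in state C at pos -4, read 0 -> (C,0)->write 1,move R,goto A. Now: state=A, head=-3, tape[-5..1]=0101010 (head:   ^)
Step 4: in state A at pos -3, read 0 -> (A,0)->write 1,move L,goto B. Now: state=B, head=-4, tape[-5..1]=0111010 (head:  ^)
Step 5: in state B at pos -4, read 1 -> (B,1)->write 1,move R,goto B. Now: state=B, head=-3, tape[-5..1]=0111010 (head:   ^)
Step 6: in state B at pos -3, read 1 -> (B,1)->write 1,move R,goto B. Now: state=B, head=-2, tape[-5..1]=0111010 (head:    ^)
Step 7: in state B at pos -2, read 1 -> (B,1)->write 1,move R,goto B. Now: state=B, head=-1, tape[-5..1]=0111010 (head:     ^)
Step 8: in state B at pos -1, read 0 -> (B,0)->write 0,move L,goto C. Now: state=C, head=-2, tape[-5..1]=0111010 (head:    ^)

Answer: C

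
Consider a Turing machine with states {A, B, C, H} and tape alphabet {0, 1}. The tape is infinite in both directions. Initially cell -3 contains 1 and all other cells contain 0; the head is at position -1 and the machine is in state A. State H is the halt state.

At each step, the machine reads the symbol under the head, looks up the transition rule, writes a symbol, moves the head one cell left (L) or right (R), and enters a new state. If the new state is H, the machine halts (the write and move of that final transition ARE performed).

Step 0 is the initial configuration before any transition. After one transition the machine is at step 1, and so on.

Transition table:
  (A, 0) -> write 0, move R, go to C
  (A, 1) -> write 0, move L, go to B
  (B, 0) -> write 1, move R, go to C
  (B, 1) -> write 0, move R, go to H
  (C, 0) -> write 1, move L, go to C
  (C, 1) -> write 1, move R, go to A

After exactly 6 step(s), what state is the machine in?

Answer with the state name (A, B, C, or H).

Answer: B

Derivation:
Step 1: in state A at pos -1, read 0 -> (A,0)->write 0,move R,goto C. Now: state=C, head=0, tape[-4..1]=010000 (head:     ^)
Step 2: in state C at pos 0, read 0 -> (C,0)->write 1,move L,goto C. Now: state=C, head=-1, tape[-4..1]=010010 (head:    ^)
Step 3: in state C at pos -1, read 0 -> (C,0)->write 1,move L,goto C. Now: state=C, head=-2, tape[-4..1]=010110 (head:   ^)
Step 4: in state C at pos -2, read 0 -> (C,0)->write 1,move L,goto C. Now: state=C, head=-3, tape[-4..1]=011110 (head:  ^)
Step 5: in state C at pos -3, read 1 -> (C,1)->write 1,move R,goto A. Now: state=A, head=-2, tape[-4..1]=011110 (head:   ^)
Step 6: in state A at pos -2, read 1 -> (A,1)->write 0,move L,goto B. Now: state=B, head=-3, tape[-4..1]=010110 (head:  ^)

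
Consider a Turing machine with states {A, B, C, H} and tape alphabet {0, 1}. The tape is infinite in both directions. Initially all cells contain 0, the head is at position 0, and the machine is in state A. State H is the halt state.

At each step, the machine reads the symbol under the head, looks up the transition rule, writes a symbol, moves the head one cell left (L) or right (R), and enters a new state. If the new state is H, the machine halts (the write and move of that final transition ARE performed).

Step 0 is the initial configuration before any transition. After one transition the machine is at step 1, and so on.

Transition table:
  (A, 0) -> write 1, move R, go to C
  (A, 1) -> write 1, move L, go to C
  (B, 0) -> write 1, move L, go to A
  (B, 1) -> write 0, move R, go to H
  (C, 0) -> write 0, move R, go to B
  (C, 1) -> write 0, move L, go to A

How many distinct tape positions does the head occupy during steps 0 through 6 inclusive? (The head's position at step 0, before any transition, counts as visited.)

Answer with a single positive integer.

Step 1: in state A at pos 0, read 0 -> (A,0)->write 1,move R,goto C. Now: state=C, head=1, tape[-1..2]=0100 (head:   ^)
Step 2: in state C at pos 1, read 0 -> (C,0)->write 0,move R,goto B. Now: state=B, head=2, tape[-1..3]=01000 (head:    ^)
Step 3: in state B at pos 2, read 0 -> (B,0)->write 1,move L,goto A. Now: state=A, head=1, tape[-1..3]=01010 (head:   ^)
Step 4: in state A at pos 1, read 0 -> (A,0)->write 1,move R,goto C. Now: state=C, head=2, tape[-1..3]=01110 (head:    ^)
Step 5: in state C at pos 2, read 1 -> (C,1)->write 0,move L,goto A. Now: state=A, head=1, tape[-1..3]=01100 (head:   ^)
Step 6: in state A at pos 1, read 1 -> (A,1)->write 1,move L,goto C. Now: state=C, head=0, tape[-1..3]=01100 (head:  ^)
Head positions at steps 0..6: starting at 0, distinct positions visited = {0, 1, 2} -> 3 position(s)

Answer: 3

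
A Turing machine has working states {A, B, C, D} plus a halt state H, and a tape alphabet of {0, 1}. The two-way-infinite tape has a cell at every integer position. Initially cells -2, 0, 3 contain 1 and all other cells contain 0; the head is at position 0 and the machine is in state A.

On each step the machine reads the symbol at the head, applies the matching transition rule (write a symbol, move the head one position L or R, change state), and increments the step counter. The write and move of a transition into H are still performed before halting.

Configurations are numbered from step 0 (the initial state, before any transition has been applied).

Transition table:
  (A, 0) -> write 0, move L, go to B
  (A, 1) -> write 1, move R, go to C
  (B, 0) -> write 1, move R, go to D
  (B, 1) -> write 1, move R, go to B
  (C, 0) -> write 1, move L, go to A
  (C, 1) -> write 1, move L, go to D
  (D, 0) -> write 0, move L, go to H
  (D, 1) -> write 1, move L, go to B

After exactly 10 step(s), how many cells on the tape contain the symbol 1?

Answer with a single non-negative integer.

Answer: 5

Derivation:
Step 1: in state A at pos 0, read 1 -> (A,1)->write 1,move R,goto C. Now: state=C, head=1, tape[-3..4]=01010010 (head:     ^)
Step 2: in state C at pos 1, read 0 -> (C,0)->write 1,move L,goto A. Now: state=A, head=0, tape[-3..4]=01011010 (head:    ^)
Step 3: in state A at pos 0, read 1 -> (A,1)->write 1,move R,goto C. Now: state=C, head=1, tape[-3..4]=01011010 (head:     ^)
Step 4: in state C at pos 1, read 1 -> (C,1)->write 1,move L,goto D. Now: state=D, head=0, tape[-3..4]=01011010 (head:    ^)
Step 5: in state D at pos 0, read 1 -> (D,1)->write 1,move L,goto B. Now: state=B, head=-1, tape[-3..4]=01011010 (head:   ^)
Step 6: in state B at pos -1, read 0 -> (B,0)->write 1,move R,goto D. Now: state=D, head=0, tape[-3..4]=01111010 (head:    ^)
Step 7: in state D at pos 0, read 1 -> (D,1)->write 1,move L,goto B. Now: state=B, head=-1, tape[-3..4]=01111010 (head:   ^)
Step 8: in state B at pos -1, read 1 -> (B,1)->write 1,move R,goto B. Now: state=B, head=0, tape[-3..4]=01111010 (head:    ^)
Step 9: in state B at pos 0, read 1 -> (B,1)->write 1,move R,goto B. Now: state=B, head=1, tape[-3..4]=01111010 (head:     ^)
Step 10: in state B at pos 1, read 1 -> (B,1)->write 1,move R,goto B. Now: state=B, head=2, tape[-3..4]=01111010 (head:      ^)
Cells containing 1 after step 10: {-2, -1, 0, 1, 3} -> 5 cell(s)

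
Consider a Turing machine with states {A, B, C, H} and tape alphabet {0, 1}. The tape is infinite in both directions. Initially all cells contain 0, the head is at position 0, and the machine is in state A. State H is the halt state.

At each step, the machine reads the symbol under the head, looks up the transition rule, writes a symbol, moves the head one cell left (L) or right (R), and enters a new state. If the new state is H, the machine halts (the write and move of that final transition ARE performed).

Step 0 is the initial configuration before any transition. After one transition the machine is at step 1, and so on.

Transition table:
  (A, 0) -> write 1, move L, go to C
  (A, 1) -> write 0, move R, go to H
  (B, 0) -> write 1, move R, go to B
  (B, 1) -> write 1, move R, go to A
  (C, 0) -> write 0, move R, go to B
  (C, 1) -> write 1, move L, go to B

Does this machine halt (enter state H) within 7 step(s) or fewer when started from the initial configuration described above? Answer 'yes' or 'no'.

Step 1: in state A at pos 0, read 0 -> (A,0)->write 1,move L,goto C. Now: state=C, head=-1, tape[-2..1]=0010 (head:  ^)
Step 2: in state C at pos -1, read 0 -> (C,0)->write 0,move R,goto B. Now: state=B, head=0, tape[-2..1]=0010 (head:   ^)
Step 3: in state B at pos 0, read 1 -> (B,1)->write 1,move R,goto A. Now: state=A, head=1, tape[-2..2]=00100 (head:    ^)
Step 4: in state A at pos 1, read 0 -> (A,0)->write 1,move L,goto C. Now: state=C, head=0, tape[-2..2]=00110 (head:   ^)
Step 5: in state C at pos 0, read 1 -> (C,1)->write 1,move L,goto B. Now: state=B, head=-1, tape[-2..2]=00110 (head:  ^)
Step 6: in state B at pos -1, read 0 -> (B,0)->write 1,move R,goto B. Now: state=B, head=0, tape[-2..2]=01110 (head:   ^)
Step 7: in state B at pos 0, read 1 -> (B,1)->write 1,move R,goto A. Now: state=A, head=1, tape[-2..2]=01110 (head:    ^)
After 7 step(s): state = A (not H) -> not halted within 7 -> no

Answer: no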